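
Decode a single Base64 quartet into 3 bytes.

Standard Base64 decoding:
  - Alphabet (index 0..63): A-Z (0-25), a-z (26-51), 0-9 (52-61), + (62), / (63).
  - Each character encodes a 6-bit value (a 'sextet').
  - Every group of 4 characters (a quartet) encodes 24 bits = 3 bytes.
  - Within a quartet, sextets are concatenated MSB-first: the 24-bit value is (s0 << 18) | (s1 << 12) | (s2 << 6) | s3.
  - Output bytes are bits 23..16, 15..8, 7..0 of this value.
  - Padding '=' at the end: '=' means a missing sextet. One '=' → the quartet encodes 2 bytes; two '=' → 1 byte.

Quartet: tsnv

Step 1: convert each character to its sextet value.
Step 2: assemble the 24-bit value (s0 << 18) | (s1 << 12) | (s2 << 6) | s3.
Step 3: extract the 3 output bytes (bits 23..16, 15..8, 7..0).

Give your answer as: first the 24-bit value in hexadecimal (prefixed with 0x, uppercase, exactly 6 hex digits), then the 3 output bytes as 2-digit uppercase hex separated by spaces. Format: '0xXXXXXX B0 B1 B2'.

Answer: 0xB6C9EF B6 C9 EF

Derivation:
Sextets: t=45, s=44, n=39, v=47
24-bit: (45<<18) | (44<<12) | (39<<6) | 47
      = 0xB40000 | 0x02C000 | 0x0009C0 | 0x00002F
      = 0xB6C9EF
Bytes: (v>>16)&0xFF=B6, (v>>8)&0xFF=C9, v&0xFF=EF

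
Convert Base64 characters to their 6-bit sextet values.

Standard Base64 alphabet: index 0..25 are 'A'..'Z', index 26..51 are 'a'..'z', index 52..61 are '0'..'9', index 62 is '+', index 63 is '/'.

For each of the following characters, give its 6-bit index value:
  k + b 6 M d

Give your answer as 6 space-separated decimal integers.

Answer: 36 62 27 58 12 29

Derivation:
'k': a..z range, 26 + ord('k') − ord('a') = 36
'+': index 62
'b': a..z range, 26 + ord('b') − ord('a') = 27
'6': 0..9 range, 52 + ord('6') − ord('0') = 58
'M': A..Z range, ord('M') − ord('A') = 12
'd': a..z range, 26 + ord('d') − ord('a') = 29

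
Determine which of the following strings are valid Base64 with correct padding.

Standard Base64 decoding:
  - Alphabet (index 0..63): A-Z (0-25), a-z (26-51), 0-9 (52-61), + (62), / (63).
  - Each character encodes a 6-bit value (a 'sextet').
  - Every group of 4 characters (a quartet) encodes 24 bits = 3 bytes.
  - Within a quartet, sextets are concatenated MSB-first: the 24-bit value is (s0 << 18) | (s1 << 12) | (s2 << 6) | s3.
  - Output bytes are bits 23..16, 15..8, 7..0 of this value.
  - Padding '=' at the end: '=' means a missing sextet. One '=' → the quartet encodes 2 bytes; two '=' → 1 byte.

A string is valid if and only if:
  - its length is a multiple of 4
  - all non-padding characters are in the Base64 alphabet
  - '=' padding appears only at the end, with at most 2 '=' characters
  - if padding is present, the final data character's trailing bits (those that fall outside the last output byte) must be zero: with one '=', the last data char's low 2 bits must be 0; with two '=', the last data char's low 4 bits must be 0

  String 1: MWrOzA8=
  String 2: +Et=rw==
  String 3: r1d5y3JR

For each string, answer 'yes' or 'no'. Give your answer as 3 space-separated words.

String 1: 'MWrOzA8=' → valid
String 2: '+Et=rw==' → invalid (bad char(s): ['=']; '=' in middle)
String 3: 'r1d5y3JR' → valid

Answer: yes no yes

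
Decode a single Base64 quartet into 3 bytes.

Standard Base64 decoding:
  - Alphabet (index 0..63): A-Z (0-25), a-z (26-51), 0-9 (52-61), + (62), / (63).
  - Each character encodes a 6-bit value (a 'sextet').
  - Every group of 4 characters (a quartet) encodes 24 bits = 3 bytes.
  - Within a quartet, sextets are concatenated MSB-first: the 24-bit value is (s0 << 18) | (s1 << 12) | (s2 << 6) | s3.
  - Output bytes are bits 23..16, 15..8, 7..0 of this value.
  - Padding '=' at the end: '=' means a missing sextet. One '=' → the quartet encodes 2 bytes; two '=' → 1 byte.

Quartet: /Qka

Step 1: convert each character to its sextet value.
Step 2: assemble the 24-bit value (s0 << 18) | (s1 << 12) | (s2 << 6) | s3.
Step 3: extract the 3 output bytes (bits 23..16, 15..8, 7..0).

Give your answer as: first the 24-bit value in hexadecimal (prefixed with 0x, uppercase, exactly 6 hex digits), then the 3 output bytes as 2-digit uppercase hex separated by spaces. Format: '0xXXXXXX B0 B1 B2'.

Answer: 0xFD091A FD 09 1A

Derivation:
Sextets: /=63, Q=16, k=36, a=26
24-bit: (63<<18) | (16<<12) | (36<<6) | 26
      = 0xFC0000 | 0x010000 | 0x000900 | 0x00001A
      = 0xFD091A
Bytes: (v>>16)&0xFF=FD, (v>>8)&0xFF=09, v&0xFF=1A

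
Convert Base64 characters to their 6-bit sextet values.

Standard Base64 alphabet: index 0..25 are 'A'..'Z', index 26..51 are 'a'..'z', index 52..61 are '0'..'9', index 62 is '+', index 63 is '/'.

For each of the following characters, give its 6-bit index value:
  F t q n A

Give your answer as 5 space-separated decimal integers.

Answer: 5 45 42 39 0

Derivation:
'F': A..Z range, ord('F') − ord('A') = 5
't': a..z range, 26 + ord('t') − ord('a') = 45
'q': a..z range, 26 + ord('q') − ord('a') = 42
'n': a..z range, 26 + ord('n') − ord('a') = 39
'A': A..Z range, ord('A') − ord('A') = 0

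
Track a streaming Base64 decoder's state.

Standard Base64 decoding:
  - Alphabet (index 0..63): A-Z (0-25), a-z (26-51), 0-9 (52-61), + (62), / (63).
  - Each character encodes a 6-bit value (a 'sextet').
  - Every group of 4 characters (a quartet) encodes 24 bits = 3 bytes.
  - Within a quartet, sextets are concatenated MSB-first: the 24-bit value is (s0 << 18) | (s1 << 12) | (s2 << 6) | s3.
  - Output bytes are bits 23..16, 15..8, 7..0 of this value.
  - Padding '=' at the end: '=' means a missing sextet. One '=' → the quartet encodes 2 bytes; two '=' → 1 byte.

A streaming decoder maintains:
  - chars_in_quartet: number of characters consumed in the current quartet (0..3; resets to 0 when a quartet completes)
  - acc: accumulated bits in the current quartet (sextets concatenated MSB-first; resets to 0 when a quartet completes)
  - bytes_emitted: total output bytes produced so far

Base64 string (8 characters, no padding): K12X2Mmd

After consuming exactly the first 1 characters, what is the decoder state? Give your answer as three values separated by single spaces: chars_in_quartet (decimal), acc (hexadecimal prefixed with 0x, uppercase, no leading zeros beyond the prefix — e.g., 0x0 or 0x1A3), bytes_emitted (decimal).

After char 0 ('K'=10): chars_in_quartet=1 acc=0xA bytes_emitted=0

Answer: 1 0xA 0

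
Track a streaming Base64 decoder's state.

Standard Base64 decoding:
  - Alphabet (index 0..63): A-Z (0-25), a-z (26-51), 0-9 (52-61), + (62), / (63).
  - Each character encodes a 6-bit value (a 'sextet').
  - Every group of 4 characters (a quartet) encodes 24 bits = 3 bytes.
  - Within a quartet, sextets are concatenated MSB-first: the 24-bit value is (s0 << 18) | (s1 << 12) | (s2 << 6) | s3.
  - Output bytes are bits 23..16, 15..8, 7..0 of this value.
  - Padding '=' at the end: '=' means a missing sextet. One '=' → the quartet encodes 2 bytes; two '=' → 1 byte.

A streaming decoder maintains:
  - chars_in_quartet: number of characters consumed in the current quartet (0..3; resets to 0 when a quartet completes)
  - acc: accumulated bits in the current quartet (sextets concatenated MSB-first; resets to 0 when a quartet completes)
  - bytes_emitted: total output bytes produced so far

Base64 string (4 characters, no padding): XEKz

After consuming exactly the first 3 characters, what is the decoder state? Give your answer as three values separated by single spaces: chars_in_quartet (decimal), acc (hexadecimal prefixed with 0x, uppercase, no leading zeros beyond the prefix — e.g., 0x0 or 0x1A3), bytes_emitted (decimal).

Answer: 3 0x1710A 0

Derivation:
After char 0 ('X'=23): chars_in_quartet=1 acc=0x17 bytes_emitted=0
After char 1 ('E'=4): chars_in_quartet=2 acc=0x5C4 bytes_emitted=0
After char 2 ('K'=10): chars_in_quartet=3 acc=0x1710A bytes_emitted=0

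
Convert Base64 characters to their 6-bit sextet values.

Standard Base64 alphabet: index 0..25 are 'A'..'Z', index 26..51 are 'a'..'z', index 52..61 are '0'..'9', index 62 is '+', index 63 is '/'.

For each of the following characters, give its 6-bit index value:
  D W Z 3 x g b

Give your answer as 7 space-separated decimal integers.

Answer: 3 22 25 55 49 32 27

Derivation:
'D': A..Z range, ord('D') − ord('A') = 3
'W': A..Z range, ord('W') − ord('A') = 22
'Z': A..Z range, ord('Z') − ord('A') = 25
'3': 0..9 range, 52 + ord('3') − ord('0') = 55
'x': a..z range, 26 + ord('x') − ord('a') = 49
'g': a..z range, 26 + ord('g') − ord('a') = 32
'b': a..z range, 26 + ord('b') − ord('a') = 27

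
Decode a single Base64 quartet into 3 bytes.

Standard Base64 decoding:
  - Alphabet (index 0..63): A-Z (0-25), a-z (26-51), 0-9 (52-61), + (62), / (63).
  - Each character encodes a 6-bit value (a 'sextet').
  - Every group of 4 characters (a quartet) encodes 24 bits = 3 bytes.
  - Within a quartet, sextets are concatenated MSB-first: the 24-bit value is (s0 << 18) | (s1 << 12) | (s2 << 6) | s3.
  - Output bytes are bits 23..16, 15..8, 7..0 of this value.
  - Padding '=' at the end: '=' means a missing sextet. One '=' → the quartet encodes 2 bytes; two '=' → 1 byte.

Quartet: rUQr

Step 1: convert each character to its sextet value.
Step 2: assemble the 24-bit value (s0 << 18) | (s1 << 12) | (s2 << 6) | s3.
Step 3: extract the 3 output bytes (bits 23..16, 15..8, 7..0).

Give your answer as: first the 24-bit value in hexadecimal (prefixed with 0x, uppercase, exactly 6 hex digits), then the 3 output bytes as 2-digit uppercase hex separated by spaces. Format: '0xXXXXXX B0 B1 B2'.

Answer: 0xAD442B AD 44 2B

Derivation:
Sextets: r=43, U=20, Q=16, r=43
24-bit: (43<<18) | (20<<12) | (16<<6) | 43
      = 0xAC0000 | 0x014000 | 0x000400 | 0x00002B
      = 0xAD442B
Bytes: (v>>16)&0xFF=AD, (v>>8)&0xFF=44, v&0xFF=2B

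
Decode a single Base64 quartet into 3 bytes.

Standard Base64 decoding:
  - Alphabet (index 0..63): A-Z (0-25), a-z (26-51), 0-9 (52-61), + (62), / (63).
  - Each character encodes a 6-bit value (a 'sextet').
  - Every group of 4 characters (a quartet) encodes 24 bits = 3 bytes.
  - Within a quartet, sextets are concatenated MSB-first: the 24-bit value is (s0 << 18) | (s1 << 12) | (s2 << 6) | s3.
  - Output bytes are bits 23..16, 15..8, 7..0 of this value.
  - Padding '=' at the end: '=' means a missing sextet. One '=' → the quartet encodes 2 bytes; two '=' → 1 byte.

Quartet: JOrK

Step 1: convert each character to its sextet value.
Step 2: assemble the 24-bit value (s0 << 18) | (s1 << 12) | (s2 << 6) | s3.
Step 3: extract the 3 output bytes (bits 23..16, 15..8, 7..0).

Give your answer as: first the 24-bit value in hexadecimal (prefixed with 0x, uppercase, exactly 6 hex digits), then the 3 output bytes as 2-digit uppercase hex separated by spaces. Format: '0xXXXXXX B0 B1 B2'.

Answer: 0x24EACA 24 EA CA

Derivation:
Sextets: J=9, O=14, r=43, K=10
24-bit: (9<<18) | (14<<12) | (43<<6) | 10
      = 0x240000 | 0x00E000 | 0x000AC0 | 0x00000A
      = 0x24EACA
Bytes: (v>>16)&0xFF=24, (v>>8)&0xFF=EA, v&0xFF=CA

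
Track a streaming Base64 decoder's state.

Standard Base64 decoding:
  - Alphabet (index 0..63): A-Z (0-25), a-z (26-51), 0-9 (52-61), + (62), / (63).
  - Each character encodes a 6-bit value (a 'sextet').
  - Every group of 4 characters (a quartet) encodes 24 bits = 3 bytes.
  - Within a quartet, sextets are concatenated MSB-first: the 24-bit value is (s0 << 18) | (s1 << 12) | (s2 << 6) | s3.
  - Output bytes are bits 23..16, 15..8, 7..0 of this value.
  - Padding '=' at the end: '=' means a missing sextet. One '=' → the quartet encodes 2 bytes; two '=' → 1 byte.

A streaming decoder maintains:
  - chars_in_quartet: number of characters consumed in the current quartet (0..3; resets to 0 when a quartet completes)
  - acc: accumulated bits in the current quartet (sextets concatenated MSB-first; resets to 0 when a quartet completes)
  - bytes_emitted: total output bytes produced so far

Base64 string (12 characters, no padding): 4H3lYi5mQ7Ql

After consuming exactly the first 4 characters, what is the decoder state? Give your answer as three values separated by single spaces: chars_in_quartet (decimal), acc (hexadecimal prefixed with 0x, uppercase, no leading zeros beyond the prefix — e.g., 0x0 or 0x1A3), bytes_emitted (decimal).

Answer: 0 0x0 3

Derivation:
After char 0 ('4'=56): chars_in_quartet=1 acc=0x38 bytes_emitted=0
After char 1 ('H'=7): chars_in_quartet=2 acc=0xE07 bytes_emitted=0
After char 2 ('3'=55): chars_in_quartet=3 acc=0x381F7 bytes_emitted=0
After char 3 ('l'=37): chars_in_quartet=4 acc=0xE07DE5 -> emit E0 7D E5, reset; bytes_emitted=3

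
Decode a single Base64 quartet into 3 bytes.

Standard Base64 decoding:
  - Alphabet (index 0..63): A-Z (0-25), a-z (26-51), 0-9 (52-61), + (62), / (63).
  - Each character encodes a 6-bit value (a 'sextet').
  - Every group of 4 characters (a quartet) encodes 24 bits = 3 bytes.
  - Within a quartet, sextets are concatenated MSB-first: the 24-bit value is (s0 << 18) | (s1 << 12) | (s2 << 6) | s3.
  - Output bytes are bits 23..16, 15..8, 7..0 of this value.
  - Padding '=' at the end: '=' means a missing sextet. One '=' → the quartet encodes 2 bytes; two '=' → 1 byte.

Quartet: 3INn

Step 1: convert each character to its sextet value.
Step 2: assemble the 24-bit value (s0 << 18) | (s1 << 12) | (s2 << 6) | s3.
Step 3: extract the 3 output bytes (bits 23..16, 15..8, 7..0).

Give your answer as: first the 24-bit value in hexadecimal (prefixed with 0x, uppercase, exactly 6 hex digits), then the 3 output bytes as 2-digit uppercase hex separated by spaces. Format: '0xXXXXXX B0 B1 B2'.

Answer: 0xDC8367 DC 83 67

Derivation:
Sextets: 3=55, I=8, N=13, n=39
24-bit: (55<<18) | (8<<12) | (13<<6) | 39
      = 0xDC0000 | 0x008000 | 0x000340 | 0x000027
      = 0xDC8367
Bytes: (v>>16)&0xFF=DC, (v>>8)&0xFF=83, v&0xFF=67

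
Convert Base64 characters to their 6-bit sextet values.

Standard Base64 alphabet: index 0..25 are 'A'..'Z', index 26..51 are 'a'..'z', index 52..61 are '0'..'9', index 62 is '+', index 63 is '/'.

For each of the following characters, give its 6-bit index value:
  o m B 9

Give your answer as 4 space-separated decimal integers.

Answer: 40 38 1 61

Derivation:
'o': a..z range, 26 + ord('o') − ord('a') = 40
'm': a..z range, 26 + ord('m') − ord('a') = 38
'B': A..Z range, ord('B') − ord('A') = 1
'9': 0..9 range, 52 + ord('9') − ord('0') = 61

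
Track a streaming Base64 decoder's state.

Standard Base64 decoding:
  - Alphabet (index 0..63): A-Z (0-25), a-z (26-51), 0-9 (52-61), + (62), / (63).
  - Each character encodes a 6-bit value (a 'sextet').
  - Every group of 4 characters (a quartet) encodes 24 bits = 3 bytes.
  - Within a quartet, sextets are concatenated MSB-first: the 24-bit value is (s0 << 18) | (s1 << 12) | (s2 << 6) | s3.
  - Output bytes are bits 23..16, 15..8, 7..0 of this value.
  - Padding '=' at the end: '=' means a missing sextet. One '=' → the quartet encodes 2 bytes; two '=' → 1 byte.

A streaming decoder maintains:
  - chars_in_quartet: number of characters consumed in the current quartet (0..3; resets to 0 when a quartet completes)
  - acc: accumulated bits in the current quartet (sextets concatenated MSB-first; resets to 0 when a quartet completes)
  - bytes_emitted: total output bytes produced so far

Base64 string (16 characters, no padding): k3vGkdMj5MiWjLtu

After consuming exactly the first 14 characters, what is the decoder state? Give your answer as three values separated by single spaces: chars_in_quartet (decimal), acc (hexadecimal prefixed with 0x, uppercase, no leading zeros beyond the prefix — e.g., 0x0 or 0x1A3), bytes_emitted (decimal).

Answer: 2 0x8CB 9

Derivation:
After char 0 ('k'=36): chars_in_quartet=1 acc=0x24 bytes_emitted=0
After char 1 ('3'=55): chars_in_quartet=2 acc=0x937 bytes_emitted=0
After char 2 ('v'=47): chars_in_quartet=3 acc=0x24DEF bytes_emitted=0
After char 3 ('G'=6): chars_in_quartet=4 acc=0x937BC6 -> emit 93 7B C6, reset; bytes_emitted=3
After char 4 ('k'=36): chars_in_quartet=1 acc=0x24 bytes_emitted=3
After char 5 ('d'=29): chars_in_quartet=2 acc=0x91D bytes_emitted=3
After char 6 ('M'=12): chars_in_quartet=3 acc=0x2474C bytes_emitted=3
After char 7 ('j'=35): chars_in_quartet=4 acc=0x91D323 -> emit 91 D3 23, reset; bytes_emitted=6
After char 8 ('5'=57): chars_in_quartet=1 acc=0x39 bytes_emitted=6
After char 9 ('M'=12): chars_in_quartet=2 acc=0xE4C bytes_emitted=6
After char 10 ('i'=34): chars_in_quartet=3 acc=0x39322 bytes_emitted=6
After char 11 ('W'=22): chars_in_quartet=4 acc=0xE4C896 -> emit E4 C8 96, reset; bytes_emitted=9
After char 12 ('j'=35): chars_in_quartet=1 acc=0x23 bytes_emitted=9
After char 13 ('L'=11): chars_in_quartet=2 acc=0x8CB bytes_emitted=9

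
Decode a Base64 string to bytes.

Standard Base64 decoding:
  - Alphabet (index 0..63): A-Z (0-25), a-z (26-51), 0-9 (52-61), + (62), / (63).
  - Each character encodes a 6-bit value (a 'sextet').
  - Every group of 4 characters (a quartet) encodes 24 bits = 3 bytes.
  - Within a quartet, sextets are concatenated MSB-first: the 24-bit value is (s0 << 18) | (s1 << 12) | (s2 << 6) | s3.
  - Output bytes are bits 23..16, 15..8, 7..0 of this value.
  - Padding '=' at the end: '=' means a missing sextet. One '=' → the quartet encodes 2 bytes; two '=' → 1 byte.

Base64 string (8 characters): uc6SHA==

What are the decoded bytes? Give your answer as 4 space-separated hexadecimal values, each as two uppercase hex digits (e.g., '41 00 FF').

After char 0 ('u'=46): chars_in_quartet=1 acc=0x2E bytes_emitted=0
After char 1 ('c'=28): chars_in_quartet=2 acc=0xB9C bytes_emitted=0
After char 2 ('6'=58): chars_in_quartet=3 acc=0x2E73A bytes_emitted=0
After char 3 ('S'=18): chars_in_quartet=4 acc=0xB9CE92 -> emit B9 CE 92, reset; bytes_emitted=3
After char 4 ('H'=7): chars_in_quartet=1 acc=0x7 bytes_emitted=3
After char 5 ('A'=0): chars_in_quartet=2 acc=0x1C0 bytes_emitted=3
Padding '==': partial quartet acc=0x1C0 -> emit 1C; bytes_emitted=4

Answer: B9 CE 92 1C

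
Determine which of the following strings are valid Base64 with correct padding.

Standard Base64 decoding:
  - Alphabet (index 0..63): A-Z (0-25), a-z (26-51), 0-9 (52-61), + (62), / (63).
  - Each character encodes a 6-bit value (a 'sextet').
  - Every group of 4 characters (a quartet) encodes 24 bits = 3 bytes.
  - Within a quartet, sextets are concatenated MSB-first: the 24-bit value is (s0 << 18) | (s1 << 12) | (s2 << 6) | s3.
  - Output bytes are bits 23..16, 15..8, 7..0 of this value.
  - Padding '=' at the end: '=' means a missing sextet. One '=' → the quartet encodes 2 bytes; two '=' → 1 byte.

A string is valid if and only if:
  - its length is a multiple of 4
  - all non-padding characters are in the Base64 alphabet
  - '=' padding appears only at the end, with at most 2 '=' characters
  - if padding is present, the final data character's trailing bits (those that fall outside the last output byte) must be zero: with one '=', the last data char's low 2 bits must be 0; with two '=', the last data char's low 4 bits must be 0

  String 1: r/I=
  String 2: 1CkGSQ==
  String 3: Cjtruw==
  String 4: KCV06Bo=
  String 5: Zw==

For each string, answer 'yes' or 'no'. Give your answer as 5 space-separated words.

Answer: yes yes yes yes yes

Derivation:
String 1: 'r/I=' → valid
String 2: '1CkGSQ==' → valid
String 3: 'Cjtruw==' → valid
String 4: 'KCV06Bo=' → valid
String 5: 'Zw==' → valid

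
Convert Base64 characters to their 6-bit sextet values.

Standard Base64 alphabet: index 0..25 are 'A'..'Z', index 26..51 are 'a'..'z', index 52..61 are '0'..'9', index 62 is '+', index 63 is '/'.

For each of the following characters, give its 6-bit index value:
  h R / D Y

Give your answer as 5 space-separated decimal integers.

'h': a..z range, 26 + ord('h') − ord('a') = 33
'R': A..Z range, ord('R') − ord('A') = 17
'/': index 63
'D': A..Z range, ord('D') − ord('A') = 3
'Y': A..Z range, ord('Y') − ord('A') = 24

Answer: 33 17 63 3 24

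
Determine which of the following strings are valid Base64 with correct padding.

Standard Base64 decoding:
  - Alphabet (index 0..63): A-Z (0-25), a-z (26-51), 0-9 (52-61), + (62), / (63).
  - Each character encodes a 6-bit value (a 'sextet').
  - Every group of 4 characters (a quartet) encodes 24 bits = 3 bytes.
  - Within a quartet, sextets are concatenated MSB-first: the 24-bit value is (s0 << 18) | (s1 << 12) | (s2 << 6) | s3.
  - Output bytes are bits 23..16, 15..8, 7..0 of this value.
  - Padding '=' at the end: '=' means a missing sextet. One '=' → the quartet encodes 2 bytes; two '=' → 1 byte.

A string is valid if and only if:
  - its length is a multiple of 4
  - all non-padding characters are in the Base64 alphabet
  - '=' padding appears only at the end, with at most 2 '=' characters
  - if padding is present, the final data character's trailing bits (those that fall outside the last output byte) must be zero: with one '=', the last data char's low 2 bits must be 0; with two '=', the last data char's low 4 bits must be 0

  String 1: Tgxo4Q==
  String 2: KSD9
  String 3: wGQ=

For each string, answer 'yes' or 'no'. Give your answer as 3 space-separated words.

String 1: 'Tgxo4Q==' → valid
String 2: 'KSD9' → valid
String 3: 'wGQ=' → valid

Answer: yes yes yes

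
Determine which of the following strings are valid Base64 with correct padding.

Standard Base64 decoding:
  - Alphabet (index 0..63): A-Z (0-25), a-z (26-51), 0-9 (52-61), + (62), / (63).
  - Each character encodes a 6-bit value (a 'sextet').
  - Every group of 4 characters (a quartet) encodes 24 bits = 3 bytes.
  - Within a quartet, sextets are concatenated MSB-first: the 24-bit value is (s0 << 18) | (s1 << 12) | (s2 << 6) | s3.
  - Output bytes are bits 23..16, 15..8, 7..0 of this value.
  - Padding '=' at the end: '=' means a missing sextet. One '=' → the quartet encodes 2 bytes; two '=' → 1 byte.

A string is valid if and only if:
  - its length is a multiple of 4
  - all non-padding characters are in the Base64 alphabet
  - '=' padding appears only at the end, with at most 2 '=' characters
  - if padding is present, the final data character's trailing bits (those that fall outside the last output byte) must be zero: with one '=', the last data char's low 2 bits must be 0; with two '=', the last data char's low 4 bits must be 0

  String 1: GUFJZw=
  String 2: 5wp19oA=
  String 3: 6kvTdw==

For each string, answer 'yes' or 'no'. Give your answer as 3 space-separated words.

Answer: no yes yes

Derivation:
String 1: 'GUFJZw=' → invalid (len=7 not mult of 4)
String 2: '5wp19oA=' → valid
String 3: '6kvTdw==' → valid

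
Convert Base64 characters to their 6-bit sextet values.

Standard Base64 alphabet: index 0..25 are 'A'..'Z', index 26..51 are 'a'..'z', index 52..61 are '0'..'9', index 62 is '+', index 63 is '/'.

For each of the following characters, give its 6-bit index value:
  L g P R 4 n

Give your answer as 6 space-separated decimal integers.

'L': A..Z range, ord('L') − ord('A') = 11
'g': a..z range, 26 + ord('g') − ord('a') = 32
'P': A..Z range, ord('P') − ord('A') = 15
'R': A..Z range, ord('R') − ord('A') = 17
'4': 0..9 range, 52 + ord('4') − ord('0') = 56
'n': a..z range, 26 + ord('n') − ord('a') = 39

Answer: 11 32 15 17 56 39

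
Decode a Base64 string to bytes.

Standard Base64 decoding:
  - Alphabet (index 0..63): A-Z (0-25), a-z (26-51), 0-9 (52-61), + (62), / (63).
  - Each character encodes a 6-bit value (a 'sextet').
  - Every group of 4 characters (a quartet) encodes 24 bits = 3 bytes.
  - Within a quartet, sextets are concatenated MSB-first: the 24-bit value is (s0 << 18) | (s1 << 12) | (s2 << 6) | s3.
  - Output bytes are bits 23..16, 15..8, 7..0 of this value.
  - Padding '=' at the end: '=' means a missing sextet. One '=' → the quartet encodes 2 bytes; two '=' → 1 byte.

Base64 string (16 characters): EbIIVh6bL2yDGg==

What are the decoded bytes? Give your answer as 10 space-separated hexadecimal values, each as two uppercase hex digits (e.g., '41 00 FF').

After char 0 ('E'=4): chars_in_quartet=1 acc=0x4 bytes_emitted=0
After char 1 ('b'=27): chars_in_quartet=2 acc=0x11B bytes_emitted=0
After char 2 ('I'=8): chars_in_quartet=3 acc=0x46C8 bytes_emitted=0
After char 3 ('I'=8): chars_in_quartet=4 acc=0x11B208 -> emit 11 B2 08, reset; bytes_emitted=3
After char 4 ('V'=21): chars_in_quartet=1 acc=0x15 bytes_emitted=3
After char 5 ('h'=33): chars_in_quartet=2 acc=0x561 bytes_emitted=3
After char 6 ('6'=58): chars_in_quartet=3 acc=0x1587A bytes_emitted=3
After char 7 ('b'=27): chars_in_quartet=4 acc=0x561E9B -> emit 56 1E 9B, reset; bytes_emitted=6
After char 8 ('L'=11): chars_in_quartet=1 acc=0xB bytes_emitted=6
After char 9 ('2'=54): chars_in_quartet=2 acc=0x2F6 bytes_emitted=6
After char 10 ('y'=50): chars_in_quartet=3 acc=0xBDB2 bytes_emitted=6
After char 11 ('D'=3): chars_in_quartet=4 acc=0x2F6C83 -> emit 2F 6C 83, reset; bytes_emitted=9
After char 12 ('G'=6): chars_in_quartet=1 acc=0x6 bytes_emitted=9
After char 13 ('g'=32): chars_in_quartet=2 acc=0x1A0 bytes_emitted=9
Padding '==': partial quartet acc=0x1A0 -> emit 1A; bytes_emitted=10

Answer: 11 B2 08 56 1E 9B 2F 6C 83 1A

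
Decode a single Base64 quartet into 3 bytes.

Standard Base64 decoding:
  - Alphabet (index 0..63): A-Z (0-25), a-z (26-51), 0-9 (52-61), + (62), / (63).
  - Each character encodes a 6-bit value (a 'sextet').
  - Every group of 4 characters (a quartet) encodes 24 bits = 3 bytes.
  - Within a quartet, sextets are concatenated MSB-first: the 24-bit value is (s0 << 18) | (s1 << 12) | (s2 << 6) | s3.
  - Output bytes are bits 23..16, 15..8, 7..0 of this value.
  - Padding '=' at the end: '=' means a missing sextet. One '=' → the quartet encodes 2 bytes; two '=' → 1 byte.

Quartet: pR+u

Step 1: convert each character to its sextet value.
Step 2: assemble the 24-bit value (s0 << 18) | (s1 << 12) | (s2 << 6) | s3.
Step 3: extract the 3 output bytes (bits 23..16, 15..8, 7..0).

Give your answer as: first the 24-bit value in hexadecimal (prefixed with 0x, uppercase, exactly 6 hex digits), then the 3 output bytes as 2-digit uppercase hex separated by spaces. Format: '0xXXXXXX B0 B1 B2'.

Answer: 0xA51FAE A5 1F AE

Derivation:
Sextets: p=41, R=17, +=62, u=46
24-bit: (41<<18) | (17<<12) | (62<<6) | 46
      = 0xA40000 | 0x011000 | 0x000F80 | 0x00002E
      = 0xA51FAE
Bytes: (v>>16)&0xFF=A5, (v>>8)&0xFF=1F, v&0xFF=AE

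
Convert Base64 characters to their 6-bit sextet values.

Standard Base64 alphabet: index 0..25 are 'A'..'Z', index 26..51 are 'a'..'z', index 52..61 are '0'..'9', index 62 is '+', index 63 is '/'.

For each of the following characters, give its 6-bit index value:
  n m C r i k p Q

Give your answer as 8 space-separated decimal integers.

'n': a..z range, 26 + ord('n') − ord('a') = 39
'm': a..z range, 26 + ord('m') − ord('a') = 38
'C': A..Z range, ord('C') − ord('A') = 2
'r': a..z range, 26 + ord('r') − ord('a') = 43
'i': a..z range, 26 + ord('i') − ord('a') = 34
'k': a..z range, 26 + ord('k') − ord('a') = 36
'p': a..z range, 26 + ord('p') − ord('a') = 41
'Q': A..Z range, ord('Q') − ord('A') = 16

Answer: 39 38 2 43 34 36 41 16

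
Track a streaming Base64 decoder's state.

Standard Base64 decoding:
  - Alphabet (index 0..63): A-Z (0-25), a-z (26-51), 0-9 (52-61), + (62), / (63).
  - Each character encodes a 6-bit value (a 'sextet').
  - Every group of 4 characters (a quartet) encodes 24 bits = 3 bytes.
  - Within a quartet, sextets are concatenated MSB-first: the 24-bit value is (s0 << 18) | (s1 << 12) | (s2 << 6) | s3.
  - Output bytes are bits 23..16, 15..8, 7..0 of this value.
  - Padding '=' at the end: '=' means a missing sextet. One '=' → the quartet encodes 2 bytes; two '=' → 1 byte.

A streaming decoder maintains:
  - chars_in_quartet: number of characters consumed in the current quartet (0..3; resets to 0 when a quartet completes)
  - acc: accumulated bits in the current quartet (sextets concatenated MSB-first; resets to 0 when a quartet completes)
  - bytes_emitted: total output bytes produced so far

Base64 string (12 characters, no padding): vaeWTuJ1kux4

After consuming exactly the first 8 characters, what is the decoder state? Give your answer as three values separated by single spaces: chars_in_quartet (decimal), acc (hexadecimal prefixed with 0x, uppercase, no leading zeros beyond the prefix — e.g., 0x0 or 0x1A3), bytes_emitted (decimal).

Answer: 0 0x0 6

Derivation:
After char 0 ('v'=47): chars_in_quartet=1 acc=0x2F bytes_emitted=0
After char 1 ('a'=26): chars_in_quartet=2 acc=0xBDA bytes_emitted=0
After char 2 ('e'=30): chars_in_quartet=3 acc=0x2F69E bytes_emitted=0
After char 3 ('W'=22): chars_in_quartet=4 acc=0xBDA796 -> emit BD A7 96, reset; bytes_emitted=3
After char 4 ('T'=19): chars_in_quartet=1 acc=0x13 bytes_emitted=3
After char 5 ('u'=46): chars_in_quartet=2 acc=0x4EE bytes_emitted=3
After char 6 ('J'=9): chars_in_quartet=3 acc=0x13B89 bytes_emitted=3
After char 7 ('1'=53): chars_in_quartet=4 acc=0x4EE275 -> emit 4E E2 75, reset; bytes_emitted=6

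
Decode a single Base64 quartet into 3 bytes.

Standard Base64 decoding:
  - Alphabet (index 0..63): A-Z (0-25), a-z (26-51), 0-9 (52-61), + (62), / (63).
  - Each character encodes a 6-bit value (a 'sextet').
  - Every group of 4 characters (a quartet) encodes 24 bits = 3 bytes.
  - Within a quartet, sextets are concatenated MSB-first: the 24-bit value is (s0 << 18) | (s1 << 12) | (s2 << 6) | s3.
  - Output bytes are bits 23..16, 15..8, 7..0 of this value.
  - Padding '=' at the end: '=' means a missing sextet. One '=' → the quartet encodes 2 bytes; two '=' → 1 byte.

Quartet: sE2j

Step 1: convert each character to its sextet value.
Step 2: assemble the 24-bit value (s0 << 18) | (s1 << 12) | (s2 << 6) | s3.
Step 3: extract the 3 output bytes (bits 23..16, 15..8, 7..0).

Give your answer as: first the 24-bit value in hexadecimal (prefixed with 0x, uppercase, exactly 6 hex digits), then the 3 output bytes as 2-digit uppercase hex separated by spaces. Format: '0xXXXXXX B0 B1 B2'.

Answer: 0xB04DA3 B0 4D A3

Derivation:
Sextets: s=44, E=4, 2=54, j=35
24-bit: (44<<18) | (4<<12) | (54<<6) | 35
      = 0xB00000 | 0x004000 | 0x000D80 | 0x000023
      = 0xB04DA3
Bytes: (v>>16)&0xFF=B0, (v>>8)&0xFF=4D, v&0xFF=A3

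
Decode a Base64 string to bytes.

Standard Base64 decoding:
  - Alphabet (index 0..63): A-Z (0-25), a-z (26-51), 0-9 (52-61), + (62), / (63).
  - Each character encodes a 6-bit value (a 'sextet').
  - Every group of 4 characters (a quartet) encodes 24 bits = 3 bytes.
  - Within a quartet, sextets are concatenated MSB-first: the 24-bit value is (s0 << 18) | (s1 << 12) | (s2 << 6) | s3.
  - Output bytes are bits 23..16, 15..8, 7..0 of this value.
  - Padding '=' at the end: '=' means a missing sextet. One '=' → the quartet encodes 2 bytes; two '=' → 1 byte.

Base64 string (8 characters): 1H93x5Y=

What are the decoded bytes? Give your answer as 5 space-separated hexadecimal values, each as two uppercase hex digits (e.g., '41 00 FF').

After char 0 ('1'=53): chars_in_quartet=1 acc=0x35 bytes_emitted=0
After char 1 ('H'=7): chars_in_quartet=2 acc=0xD47 bytes_emitted=0
After char 2 ('9'=61): chars_in_quartet=3 acc=0x351FD bytes_emitted=0
After char 3 ('3'=55): chars_in_quartet=4 acc=0xD47F77 -> emit D4 7F 77, reset; bytes_emitted=3
After char 4 ('x'=49): chars_in_quartet=1 acc=0x31 bytes_emitted=3
After char 5 ('5'=57): chars_in_quartet=2 acc=0xC79 bytes_emitted=3
After char 6 ('Y'=24): chars_in_quartet=3 acc=0x31E58 bytes_emitted=3
Padding '=': partial quartet acc=0x31E58 -> emit C7 96; bytes_emitted=5

Answer: D4 7F 77 C7 96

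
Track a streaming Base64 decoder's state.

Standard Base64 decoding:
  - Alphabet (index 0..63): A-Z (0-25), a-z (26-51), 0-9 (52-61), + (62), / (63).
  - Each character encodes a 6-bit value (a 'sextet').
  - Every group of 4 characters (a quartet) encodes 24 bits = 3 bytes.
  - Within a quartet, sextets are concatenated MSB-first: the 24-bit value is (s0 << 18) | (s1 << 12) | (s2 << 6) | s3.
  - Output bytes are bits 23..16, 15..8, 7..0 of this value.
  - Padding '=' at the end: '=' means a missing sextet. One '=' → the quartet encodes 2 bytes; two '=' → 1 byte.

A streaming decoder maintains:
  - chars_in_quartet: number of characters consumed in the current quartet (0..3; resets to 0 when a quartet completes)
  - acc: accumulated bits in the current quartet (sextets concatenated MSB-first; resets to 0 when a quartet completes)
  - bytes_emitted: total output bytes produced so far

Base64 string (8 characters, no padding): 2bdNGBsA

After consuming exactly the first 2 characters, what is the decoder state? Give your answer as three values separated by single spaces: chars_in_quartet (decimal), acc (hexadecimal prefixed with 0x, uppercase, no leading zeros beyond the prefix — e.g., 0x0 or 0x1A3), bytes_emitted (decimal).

Answer: 2 0xD9B 0

Derivation:
After char 0 ('2'=54): chars_in_quartet=1 acc=0x36 bytes_emitted=0
After char 1 ('b'=27): chars_in_quartet=2 acc=0xD9B bytes_emitted=0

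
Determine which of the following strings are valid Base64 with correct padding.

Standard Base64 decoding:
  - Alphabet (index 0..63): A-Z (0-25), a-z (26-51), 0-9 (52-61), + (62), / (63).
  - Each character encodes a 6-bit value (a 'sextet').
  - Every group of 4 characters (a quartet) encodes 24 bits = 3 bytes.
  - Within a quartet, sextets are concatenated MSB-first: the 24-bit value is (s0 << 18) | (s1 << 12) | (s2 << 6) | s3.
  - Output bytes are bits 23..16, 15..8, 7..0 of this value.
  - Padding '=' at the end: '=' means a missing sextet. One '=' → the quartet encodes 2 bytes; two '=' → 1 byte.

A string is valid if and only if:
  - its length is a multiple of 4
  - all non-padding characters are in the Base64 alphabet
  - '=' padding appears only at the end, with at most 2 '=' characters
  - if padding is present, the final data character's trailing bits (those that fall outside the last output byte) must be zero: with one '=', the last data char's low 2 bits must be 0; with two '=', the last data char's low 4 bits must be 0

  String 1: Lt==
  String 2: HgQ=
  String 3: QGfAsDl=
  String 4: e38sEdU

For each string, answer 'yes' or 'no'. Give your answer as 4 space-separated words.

String 1: 'Lt==' → invalid (bad trailing bits)
String 2: 'HgQ=' → valid
String 3: 'QGfAsDl=' → invalid (bad trailing bits)
String 4: 'e38sEdU' → invalid (len=7 not mult of 4)

Answer: no yes no no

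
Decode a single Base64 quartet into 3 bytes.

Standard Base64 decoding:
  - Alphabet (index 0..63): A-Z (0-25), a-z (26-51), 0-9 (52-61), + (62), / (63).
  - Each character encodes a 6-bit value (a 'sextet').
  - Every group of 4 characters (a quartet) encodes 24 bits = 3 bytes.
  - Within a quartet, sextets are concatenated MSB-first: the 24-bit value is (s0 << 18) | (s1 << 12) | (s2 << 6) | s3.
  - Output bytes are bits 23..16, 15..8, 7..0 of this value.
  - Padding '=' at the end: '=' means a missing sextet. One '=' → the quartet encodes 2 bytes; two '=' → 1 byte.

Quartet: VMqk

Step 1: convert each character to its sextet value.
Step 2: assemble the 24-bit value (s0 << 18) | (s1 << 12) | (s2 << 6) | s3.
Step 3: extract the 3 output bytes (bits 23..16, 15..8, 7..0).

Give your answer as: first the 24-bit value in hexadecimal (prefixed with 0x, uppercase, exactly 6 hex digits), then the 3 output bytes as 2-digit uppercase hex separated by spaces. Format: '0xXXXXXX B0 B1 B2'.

Answer: 0x54CAA4 54 CA A4

Derivation:
Sextets: V=21, M=12, q=42, k=36
24-bit: (21<<18) | (12<<12) | (42<<6) | 36
      = 0x540000 | 0x00C000 | 0x000A80 | 0x000024
      = 0x54CAA4
Bytes: (v>>16)&0xFF=54, (v>>8)&0xFF=CA, v&0xFF=A4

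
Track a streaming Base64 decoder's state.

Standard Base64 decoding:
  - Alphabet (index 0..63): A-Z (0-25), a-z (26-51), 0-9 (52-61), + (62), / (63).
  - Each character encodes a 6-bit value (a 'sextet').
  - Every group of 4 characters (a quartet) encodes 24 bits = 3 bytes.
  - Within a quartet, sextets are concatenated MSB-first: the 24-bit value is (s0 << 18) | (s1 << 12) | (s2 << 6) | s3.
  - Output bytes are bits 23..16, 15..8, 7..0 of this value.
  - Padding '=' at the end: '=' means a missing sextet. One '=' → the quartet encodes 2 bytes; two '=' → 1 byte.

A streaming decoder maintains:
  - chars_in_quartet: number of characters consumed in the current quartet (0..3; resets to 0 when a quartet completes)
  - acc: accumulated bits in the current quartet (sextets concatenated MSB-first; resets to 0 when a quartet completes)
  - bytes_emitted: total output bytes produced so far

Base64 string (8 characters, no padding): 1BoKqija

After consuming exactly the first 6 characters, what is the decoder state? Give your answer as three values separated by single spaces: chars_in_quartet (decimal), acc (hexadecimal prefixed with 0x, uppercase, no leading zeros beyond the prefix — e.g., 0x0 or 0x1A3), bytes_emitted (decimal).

Answer: 2 0xAA2 3

Derivation:
After char 0 ('1'=53): chars_in_quartet=1 acc=0x35 bytes_emitted=0
After char 1 ('B'=1): chars_in_quartet=2 acc=0xD41 bytes_emitted=0
After char 2 ('o'=40): chars_in_quartet=3 acc=0x35068 bytes_emitted=0
After char 3 ('K'=10): chars_in_quartet=4 acc=0xD41A0A -> emit D4 1A 0A, reset; bytes_emitted=3
After char 4 ('q'=42): chars_in_quartet=1 acc=0x2A bytes_emitted=3
After char 5 ('i'=34): chars_in_quartet=2 acc=0xAA2 bytes_emitted=3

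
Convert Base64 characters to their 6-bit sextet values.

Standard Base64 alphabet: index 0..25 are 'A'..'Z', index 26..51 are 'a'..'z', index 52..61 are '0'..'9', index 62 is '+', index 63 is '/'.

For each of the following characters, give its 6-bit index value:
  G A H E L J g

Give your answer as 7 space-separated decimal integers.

'G': A..Z range, ord('G') − ord('A') = 6
'A': A..Z range, ord('A') − ord('A') = 0
'H': A..Z range, ord('H') − ord('A') = 7
'E': A..Z range, ord('E') − ord('A') = 4
'L': A..Z range, ord('L') − ord('A') = 11
'J': A..Z range, ord('J') − ord('A') = 9
'g': a..z range, 26 + ord('g') − ord('a') = 32

Answer: 6 0 7 4 11 9 32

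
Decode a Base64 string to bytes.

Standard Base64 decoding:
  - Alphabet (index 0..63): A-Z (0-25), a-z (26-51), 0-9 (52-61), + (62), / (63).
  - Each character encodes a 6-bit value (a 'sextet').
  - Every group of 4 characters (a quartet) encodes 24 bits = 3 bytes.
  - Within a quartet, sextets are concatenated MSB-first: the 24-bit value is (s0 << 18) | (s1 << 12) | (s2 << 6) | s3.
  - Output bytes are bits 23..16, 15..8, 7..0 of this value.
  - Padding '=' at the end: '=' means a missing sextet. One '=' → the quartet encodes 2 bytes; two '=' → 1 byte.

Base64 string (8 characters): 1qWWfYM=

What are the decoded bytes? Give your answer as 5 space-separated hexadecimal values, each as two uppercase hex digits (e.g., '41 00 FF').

After char 0 ('1'=53): chars_in_quartet=1 acc=0x35 bytes_emitted=0
After char 1 ('q'=42): chars_in_quartet=2 acc=0xD6A bytes_emitted=0
After char 2 ('W'=22): chars_in_quartet=3 acc=0x35A96 bytes_emitted=0
After char 3 ('W'=22): chars_in_quartet=4 acc=0xD6A596 -> emit D6 A5 96, reset; bytes_emitted=3
After char 4 ('f'=31): chars_in_quartet=1 acc=0x1F bytes_emitted=3
After char 5 ('Y'=24): chars_in_quartet=2 acc=0x7D8 bytes_emitted=3
After char 6 ('M'=12): chars_in_quartet=3 acc=0x1F60C bytes_emitted=3
Padding '=': partial quartet acc=0x1F60C -> emit 7D 83; bytes_emitted=5

Answer: D6 A5 96 7D 83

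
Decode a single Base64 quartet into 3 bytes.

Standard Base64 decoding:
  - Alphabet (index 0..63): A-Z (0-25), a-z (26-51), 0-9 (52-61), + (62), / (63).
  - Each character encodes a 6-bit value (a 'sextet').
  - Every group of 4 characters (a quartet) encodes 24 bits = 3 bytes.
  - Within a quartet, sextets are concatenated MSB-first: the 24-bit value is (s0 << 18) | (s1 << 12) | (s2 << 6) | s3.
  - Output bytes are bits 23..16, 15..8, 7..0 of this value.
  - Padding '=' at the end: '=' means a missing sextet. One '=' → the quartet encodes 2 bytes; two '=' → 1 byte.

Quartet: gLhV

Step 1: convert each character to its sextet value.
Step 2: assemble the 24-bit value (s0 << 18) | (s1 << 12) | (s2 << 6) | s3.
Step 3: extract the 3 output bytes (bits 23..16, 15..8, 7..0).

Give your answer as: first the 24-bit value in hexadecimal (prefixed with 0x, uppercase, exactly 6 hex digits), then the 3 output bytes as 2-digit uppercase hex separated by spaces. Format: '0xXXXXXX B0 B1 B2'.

Answer: 0x80B855 80 B8 55

Derivation:
Sextets: g=32, L=11, h=33, V=21
24-bit: (32<<18) | (11<<12) | (33<<6) | 21
      = 0x800000 | 0x00B000 | 0x000840 | 0x000015
      = 0x80B855
Bytes: (v>>16)&0xFF=80, (v>>8)&0xFF=B8, v&0xFF=55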